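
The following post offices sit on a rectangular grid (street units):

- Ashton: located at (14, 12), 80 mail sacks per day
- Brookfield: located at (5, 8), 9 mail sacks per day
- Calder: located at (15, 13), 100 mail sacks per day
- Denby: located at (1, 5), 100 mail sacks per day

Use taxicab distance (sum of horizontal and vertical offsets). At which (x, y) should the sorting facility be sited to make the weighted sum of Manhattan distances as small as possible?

(14, 12)

Manhattan distance separates: Σwᵢ(|x−xᵢ|+|y−yᵢ|) = Σwᵢ|x−xᵢ| + Σwᵢ|y−yᵢ|, so x and y are optimised independently as 1-D weighted medians.
Total weight W = 289; half = 144.5.
x-coordinate, sorted with cumulative weight:
  x=1 (Denby, w=100) cum 100
  x=5 (Brookfield, w=9) cum 109
  x=14 (Ashton, w=80) cum 189  ← median
  x=15 (Calder, w=100) cum 289
⇒ x* = 14
y-coordinate, sorted with cumulative weight:
  y=5 (Denby, w=100) cum 100
  y=8 (Brookfield, w=9) cum 109
  y=12 (Ashton, w=80) cum 189  ← median
  y=13 (Calder, w=100) cum 289
⇒ y* = 12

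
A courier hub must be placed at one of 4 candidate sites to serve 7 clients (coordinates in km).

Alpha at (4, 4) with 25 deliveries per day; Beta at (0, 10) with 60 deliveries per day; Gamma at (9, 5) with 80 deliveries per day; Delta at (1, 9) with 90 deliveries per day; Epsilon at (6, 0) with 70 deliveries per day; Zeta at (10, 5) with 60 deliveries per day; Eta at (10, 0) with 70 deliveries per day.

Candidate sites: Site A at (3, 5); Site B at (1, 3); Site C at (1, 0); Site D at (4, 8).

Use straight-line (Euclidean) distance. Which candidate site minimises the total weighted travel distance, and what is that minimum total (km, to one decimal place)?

Total weighted distance at each candidate:
  Site A (3, 5): total = 2698.0
  Site B (1, 3): total = 3328.4
  Site C (1, 0): total = 3890.4
  Site D (4, 8): total = 2799.1
Minimum is at Site A with total 2698.0 km.

Site A, total 2698.0 km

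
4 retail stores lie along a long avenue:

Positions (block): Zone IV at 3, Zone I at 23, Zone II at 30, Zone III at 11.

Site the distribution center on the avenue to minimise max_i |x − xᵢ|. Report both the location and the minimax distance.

The 1-center on a line is the midpoint of the two extreme points: leftmost at 3, rightmost at 30.
Optimal location = (3 + 30)/2 = 16.5; maximum distance = (30 − 3)/2 = 13.5.

location 16.5, max distance 13.5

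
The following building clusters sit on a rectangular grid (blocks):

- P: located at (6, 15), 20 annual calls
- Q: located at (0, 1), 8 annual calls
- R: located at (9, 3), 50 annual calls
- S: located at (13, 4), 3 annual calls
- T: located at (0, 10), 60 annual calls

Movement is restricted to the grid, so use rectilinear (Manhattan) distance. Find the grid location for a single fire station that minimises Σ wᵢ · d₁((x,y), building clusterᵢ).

(6, 10)

Manhattan distance separates: Σwᵢ(|x−xᵢ|+|y−yᵢ|) = Σwᵢ|x−xᵢ| + Σwᵢ|y−yᵢ|, so x and y are optimised independently as 1-D weighted medians.
Total weight W = 141; half = 70.5.
x-coordinate, sorted with cumulative weight:
  x=0 (Q, w=8) cum 8
  x=0 (T, w=60) cum 68
  x=6 (P, w=20) cum 88  ← median
  x=9 (R, w=50) cum 138
  x=13 (S, w=3) cum 141
⇒ x* = 6
y-coordinate, sorted with cumulative weight:
  y=1 (Q, w=8) cum 8
  y=3 (R, w=50) cum 58
  y=4 (S, w=3) cum 61
  y=10 (T, w=60) cum 121  ← median
  y=15 (P, w=20) cum 141
⇒ y* = 10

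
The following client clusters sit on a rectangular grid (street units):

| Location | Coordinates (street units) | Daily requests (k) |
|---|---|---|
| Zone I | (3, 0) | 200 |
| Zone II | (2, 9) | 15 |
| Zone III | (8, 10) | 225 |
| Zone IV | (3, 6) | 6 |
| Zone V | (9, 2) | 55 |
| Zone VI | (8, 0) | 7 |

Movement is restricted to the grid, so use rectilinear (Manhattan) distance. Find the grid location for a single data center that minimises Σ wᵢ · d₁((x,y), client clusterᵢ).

(8, 2)

Manhattan distance separates: Σwᵢ(|x−xᵢ|+|y−yᵢ|) = Σwᵢ|x−xᵢ| + Σwᵢ|y−yᵢ|, so x and y are optimised independently as 1-D weighted medians.
Total weight W = 508; half = 254.
x-coordinate, sorted with cumulative weight:
  x=2 (Zone II, w=15) cum 15
  x=3 (Zone I, w=200) cum 215
  x=3 (Zone IV, w=6) cum 221
  x=8 (Zone III, w=225) cum 446  ← median
  x=8 (Zone VI, w=7) cum 453
  x=9 (Zone V, w=55) cum 508
⇒ x* = 8
y-coordinate, sorted with cumulative weight:
  y=0 (Zone I, w=200) cum 200
  y=0 (Zone VI, w=7) cum 207
  y=2 (Zone V, w=55) cum 262  ← median
  y=6 (Zone IV, w=6) cum 268
  y=9 (Zone II, w=15) cum 283
  y=10 (Zone III, w=225) cum 508
⇒ y* = 2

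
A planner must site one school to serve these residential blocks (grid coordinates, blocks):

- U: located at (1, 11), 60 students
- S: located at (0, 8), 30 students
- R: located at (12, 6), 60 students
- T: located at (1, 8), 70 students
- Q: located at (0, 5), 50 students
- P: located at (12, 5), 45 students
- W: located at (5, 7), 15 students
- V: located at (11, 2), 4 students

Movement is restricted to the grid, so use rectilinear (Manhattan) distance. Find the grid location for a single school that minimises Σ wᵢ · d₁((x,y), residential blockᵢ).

(1, 7)

Manhattan distance separates: Σwᵢ(|x−xᵢ|+|y−yᵢ|) = Σwᵢ|x−xᵢ| + Σwᵢ|y−yᵢ|, so x and y are optimised independently as 1-D weighted medians.
Total weight W = 334; half = 167.
x-coordinate, sorted with cumulative weight:
  x=0 (S, w=30) cum 30
  x=0 (Q, w=50) cum 80
  x=1 (U, w=60) cum 140
  x=1 (T, w=70) cum 210  ← median
  x=5 (W, w=15) cum 225
  x=11 (V, w=4) cum 229
  x=12 (R, w=60) cum 289
  x=12 (P, w=45) cum 334
⇒ x* = 1
y-coordinate, sorted with cumulative weight:
  y=2 (V, w=4) cum 4
  y=5 (Q, w=50) cum 54
  y=5 (P, w=45) cum 99
  y=6 (R, w=60) cum 159
  y=7 (W, w=15) cum 174  ← median
  y=8 (S, w=30) cum 204
  y=8 (T, w=70) cum 274
  y=11 (U, w=60) cum 334
⇒ y* = 7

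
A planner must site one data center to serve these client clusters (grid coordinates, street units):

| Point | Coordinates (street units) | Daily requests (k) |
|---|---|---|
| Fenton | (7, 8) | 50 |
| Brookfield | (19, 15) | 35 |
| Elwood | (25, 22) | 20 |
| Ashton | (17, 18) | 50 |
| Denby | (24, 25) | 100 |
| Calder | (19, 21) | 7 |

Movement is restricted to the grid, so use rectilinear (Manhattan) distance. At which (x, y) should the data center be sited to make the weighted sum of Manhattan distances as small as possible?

(19, 18)

Manhattan distance separates: Σwᵢ(|x−xᵢ|+|y−yᵢ|) = Σwᵢ|x−xᵢ| + Σwᵢ|y−yᵢ|, so x and y are optimised independently as 1-D weighted medians.
Total weight W = 262; half = 131.
x-coordinate, sorted with cumulative weight:
  x=7 (Fenton, w=50) cum 50
  x=17 (Ashton, w=50) cum 100
  x=19 (Brookfield, w=35) cum 135  ← median
  x=19 (Calder, w=7) cum 142
  x=24 (Denby, w=100) cum 242
  x=25 (Elwood, w=20) cum 262
⇒ x* = 19
y-coordinate, sorted with cumulative weight:
  y=8 (Fenton, w=50) cum 50
  y=15 (Brookfield, w=35) cum 85
  y=18 (Ashton, w=50) cum 135  ← median
  y=21 (Calder, w=7) cum 142
  y=22 (Elwood, w=20) cum 162
  y=25 (Denby, w=100) cum 262
⇒ y* = 18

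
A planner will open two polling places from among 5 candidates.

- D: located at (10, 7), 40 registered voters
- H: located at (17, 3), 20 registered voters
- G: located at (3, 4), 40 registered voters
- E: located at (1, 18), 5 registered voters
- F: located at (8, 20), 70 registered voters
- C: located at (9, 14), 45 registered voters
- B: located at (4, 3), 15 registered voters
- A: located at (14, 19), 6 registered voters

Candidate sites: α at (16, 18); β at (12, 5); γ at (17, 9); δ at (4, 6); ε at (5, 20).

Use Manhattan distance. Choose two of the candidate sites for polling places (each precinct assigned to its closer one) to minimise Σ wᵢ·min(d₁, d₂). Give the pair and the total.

{δ, ε}, total 1515

Evaluate every pair (each demand assigned to the nearer of the two):
  {δ, ε}: total = 1515
  {β, ε}: total = 1600
  {α, δ}: total = 2053
  {α, β}: total = 2138
  {γ, ε}: total = 2220
  {β, δ}: total = 2436
  {γ, δ}: total = 2563
  {α, ε}: total = 2698
  {α, γ}: total = 2813
  {β, γ}: total = 2898
Best pair: {δ, ε} with total 1515.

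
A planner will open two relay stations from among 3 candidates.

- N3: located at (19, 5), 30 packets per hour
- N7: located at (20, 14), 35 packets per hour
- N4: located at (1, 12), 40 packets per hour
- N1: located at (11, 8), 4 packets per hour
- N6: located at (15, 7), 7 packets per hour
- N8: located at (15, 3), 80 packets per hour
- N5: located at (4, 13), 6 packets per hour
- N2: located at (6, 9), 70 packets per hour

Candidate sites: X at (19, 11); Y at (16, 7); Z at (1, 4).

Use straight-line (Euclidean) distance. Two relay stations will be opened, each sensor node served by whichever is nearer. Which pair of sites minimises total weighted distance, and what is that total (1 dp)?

{Y, Z}, total 1619.5

Evaluate every pair (each demand assigned to the nearer of the two):
  {Y, Z}: total = 1619.5
  {X, Z}: total = 1951.9
  {X, Y}: total = 2002.9
Best pair: {Y, Z} with total 1619.5.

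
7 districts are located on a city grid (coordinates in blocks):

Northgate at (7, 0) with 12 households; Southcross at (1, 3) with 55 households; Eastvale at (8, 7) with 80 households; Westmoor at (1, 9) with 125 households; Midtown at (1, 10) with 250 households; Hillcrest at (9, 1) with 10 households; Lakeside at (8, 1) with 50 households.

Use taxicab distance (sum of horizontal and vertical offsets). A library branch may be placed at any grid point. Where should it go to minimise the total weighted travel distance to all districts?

(1, 9)

Manhattan distance separates: Σwᵢ(|x−xᵢ|+|y−yᵢ|) = Σwᵢ|x−xᵢ| + Σwᵢ|y−yᵢ|, so x and y are optimised independently as 1-D weighted medians.
Total weight W = 582; half = 291.
x-coordinate, sorted with cumulative weight:
  x=1 (Southcross, w=55) cum 55
  x=1 (Westmoor, w=125) cum 180
  x=1 (Midtown, w=250) cum 430  ← median
  x=7 (Northgate, w=12) cum 442
  x=8 (Eastvale, w=80) cum 522
  x=8 (Lakeside, w=50) cum 572
  x=9 (Hillcrest, w=10) cum 582
⇒ x* = 1
y-coordinate, sorted with cumulative weight:
  y=0 (Northgate, w=12) cum 12
  y=1 (Hillcrest, w=10) cum 22
  y=1 (Lakeside, w=50) cum 72
  y=3 (Southcross, w=55) cum 127
  y=7 (Eastvale, w=80) cum 207
  y=9 (Westmoor, w=125) cum 332  ← median
  y=10 (Midtown, w=250) cum 582
⇒ y* = 9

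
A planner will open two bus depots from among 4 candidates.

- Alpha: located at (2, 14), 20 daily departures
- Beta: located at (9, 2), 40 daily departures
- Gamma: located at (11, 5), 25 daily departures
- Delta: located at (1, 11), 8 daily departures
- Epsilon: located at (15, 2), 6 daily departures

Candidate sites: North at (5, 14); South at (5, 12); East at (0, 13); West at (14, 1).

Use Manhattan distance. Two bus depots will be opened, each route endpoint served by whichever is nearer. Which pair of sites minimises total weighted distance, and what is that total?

{East, West}, total 511

Evaluate every pair (each demand assigned to the nearer of the two):
  {East, West}: total = 511
  {North, West}: total = 543
  {South, West}: total = 567
  {South, East}: total = 1089
  {North, South}: total = 1105
  {North, East}: total = 1231
Best pair: {East, West} with total 511.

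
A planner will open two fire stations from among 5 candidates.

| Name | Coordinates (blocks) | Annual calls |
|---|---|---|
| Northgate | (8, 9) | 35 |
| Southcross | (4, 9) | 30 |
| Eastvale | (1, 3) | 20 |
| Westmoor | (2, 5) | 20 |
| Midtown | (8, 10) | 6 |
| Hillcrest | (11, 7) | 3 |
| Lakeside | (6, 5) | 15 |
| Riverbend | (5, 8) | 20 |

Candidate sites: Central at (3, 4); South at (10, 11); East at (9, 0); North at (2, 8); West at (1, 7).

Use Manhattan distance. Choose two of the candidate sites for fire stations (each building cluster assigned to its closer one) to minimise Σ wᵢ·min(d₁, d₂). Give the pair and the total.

{South, North}, total 608

Evaluate every pair (each demand assigned to the nearer of the two):
  {South, North}: total = 608
  {Central, South}: total = 633
  {Central, North}: total = 633
  {South, West}: total = 668
  {North, West}: total = 718
  {East, North}: total = 755
  {Central, West}: total = 815
  {East, West}: total = 897
  {Central, East}: total = 903
  {South, East}: total = 1153
Best pair: {South, North} with total 608.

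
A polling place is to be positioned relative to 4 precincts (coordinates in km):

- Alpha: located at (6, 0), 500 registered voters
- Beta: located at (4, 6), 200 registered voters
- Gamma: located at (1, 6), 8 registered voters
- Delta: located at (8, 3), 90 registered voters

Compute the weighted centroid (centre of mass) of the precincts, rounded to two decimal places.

The minimiser of Σwᵢ‖p−pᵢ‖² is the weighted centroid p* = (Σwᵢpᵢ)/(Σwᵢ).
Σwᵢ = 798.
Σwᵢxᵢ = 500·6 + 200·4 + 8·1 + 90·8 = 4528.
Σwᵢyᵢ = 500·0 + 200·6 + 8·6 + 90·3 = 1518.
x* = 4528/798 = 5.67, y* = 1518/798 = 1.90.

(5.67, 1.90)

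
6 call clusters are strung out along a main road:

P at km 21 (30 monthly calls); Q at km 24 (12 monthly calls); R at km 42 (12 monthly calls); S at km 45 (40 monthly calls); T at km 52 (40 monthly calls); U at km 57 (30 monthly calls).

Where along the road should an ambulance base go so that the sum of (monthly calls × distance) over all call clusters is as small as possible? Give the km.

For a sum of weighted absolute distances on a line, the optimum is the weighted median (not the mean). Total weight W = 164; half-weight = 82.
Sort by position and accumulate weight:
  km 21 (P, w=30) → cum 30
  km 24 (Q, w=12) → cum 42
  km 42 (R, w=12) → cum 54
  km 45 (S, w=40) → cum 94  ≥ 82 → median here
  km 52 (T, w=40) → cum 134
  km 57 (U, w=30) → cum 164
Optimal location: km 45.

x = 45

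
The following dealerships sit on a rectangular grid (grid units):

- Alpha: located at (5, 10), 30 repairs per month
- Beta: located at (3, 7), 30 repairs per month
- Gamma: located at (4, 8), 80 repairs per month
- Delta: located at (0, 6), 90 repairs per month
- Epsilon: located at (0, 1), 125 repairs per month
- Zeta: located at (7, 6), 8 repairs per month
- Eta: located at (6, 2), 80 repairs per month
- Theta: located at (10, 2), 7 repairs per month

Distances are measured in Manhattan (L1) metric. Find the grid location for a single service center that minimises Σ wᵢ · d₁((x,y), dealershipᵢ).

(3, 6)

Manhattan distance separates: Σwᵢ(|x−xᵢ|+|y−yᵢ|) = Σwᵢ|x−xᵢ| + Σwᵢ|y−yᵢ|, so x and y are optimised independently as 1-D weighted medians.
Total weight W = 450; half = 225.
x-coordinate, sorted with cumulative weight:
  x=0 (Delta, w=90) cum 90
  x=0 (Epsilon, w=125) cum 215
  x=3 (Beta, w=30) cum 245  ← median
  x=4 (Gamma, w=80) cum 325
  x=5 (Alpha, w=30) cum 355
  x=6 (Eta, w=80) cum 435
  x=7 (Zeta, w=8) cum 443
  x=10 (Theta, w=7) cum 450
⇒ x* = 3
y-coordinate, sorted with cumulative weight:
  y=1 (Epsilon, w=125) cum 125
  y=2 (Eta, w=80) cum 205
  y=2 (Theta, w=7) cum 212
  y=6 (Delta, w=90) cum 302  ← median
  y=6 (Zeta, w=8) cum 310
  y=7 (Beta, w=30) cum 340
  y=8 (Gamma, w=80) cum 420
  y=10 (Alpha, w=30) cum 450
⇒ y* = 6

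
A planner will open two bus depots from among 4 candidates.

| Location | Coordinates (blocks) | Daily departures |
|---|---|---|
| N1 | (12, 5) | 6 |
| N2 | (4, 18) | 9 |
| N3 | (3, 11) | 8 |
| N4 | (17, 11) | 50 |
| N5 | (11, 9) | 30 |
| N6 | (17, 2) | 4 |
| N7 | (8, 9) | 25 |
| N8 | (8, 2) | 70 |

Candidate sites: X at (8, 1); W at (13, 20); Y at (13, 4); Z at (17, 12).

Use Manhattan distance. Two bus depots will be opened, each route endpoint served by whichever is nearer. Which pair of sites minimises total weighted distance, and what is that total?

Evaluate every pair (each demand assigned to the nearer of the two):
  {X, Z}: total = 969
  {Y, Z}: total = 1327
  {X, Y}: total = 1375
  {X, W}: total = 1557
  {W, Y}: total = 1771
  {W, Z}: total = 2281
Best pair: {X, Z} with total 969.

{X, Z}, total 969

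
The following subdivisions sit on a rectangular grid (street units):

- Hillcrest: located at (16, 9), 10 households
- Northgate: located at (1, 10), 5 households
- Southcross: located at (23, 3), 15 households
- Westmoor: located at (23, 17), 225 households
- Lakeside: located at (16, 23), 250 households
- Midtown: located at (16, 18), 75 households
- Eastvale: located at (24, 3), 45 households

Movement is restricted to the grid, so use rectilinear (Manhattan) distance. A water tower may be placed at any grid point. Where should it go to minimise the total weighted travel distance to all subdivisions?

Manhattan distance separates: Σwᵢ(|x−xᵢ|+|y−yᵢ|) = Σwᵢ|x−xᵢ| + Σwᵢ|y−yᵢ|, so x and y are optimised independently as 1-D weighted medians.
Total weight W = 625; half = 312.5.
x-coordinate, sorted with cumulative weight:
  x=1 (Northgate, w=5) cum 5
  x=16 (Hillcrest, w=10) cum 15
  x=16 (Lakeside, w=250) cum 265
  x=16 (Midtown, w=75) cum 340  ← median
  x=23 (Southcross, w=15) cum 355
  x=23 (Westmoor, w=225) cum 580
  x=24 (Eastvale, w=45) cum 625
⇒ x* = 16
y-coordinate, sorted with cumulative weight:
  y=3 (Southcross, w=15) cum 15
  y=3 (Eastvale, w=45) cum 60
  y=9 (Hillcrest, w=10) cum 70
  y=10 (Northgate, w=5) cum 75
  y=17 (Westmoor, w=225) cum 300
  y=18 (Midtown, w=75) cum 375  ← median
  y=23 (Lakeside, w=250) cum 625
⇒ y* = 18

(16, 18)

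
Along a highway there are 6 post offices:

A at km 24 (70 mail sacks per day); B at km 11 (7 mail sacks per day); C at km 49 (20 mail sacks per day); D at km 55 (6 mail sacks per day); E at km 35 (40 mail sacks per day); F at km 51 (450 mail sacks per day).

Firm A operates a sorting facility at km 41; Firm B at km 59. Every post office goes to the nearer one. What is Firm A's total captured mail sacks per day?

The indifferent point is the midpoint (41+59)/2 = 50; post offices left of it (closer to Firm A at 41) go to Firm A, those right go to Firm B.
  B at 11 (w=7) → Firm A
  A at 24 (w=70) → Firm A
  E at 35 (w=40) → Firm A
  C at 49 (w=20) → Firm A
  F at 51 (w=450) → Firm B
  D at 55 (w=6) → Firm B
Firm A captures 137; Firm B captures 456.

137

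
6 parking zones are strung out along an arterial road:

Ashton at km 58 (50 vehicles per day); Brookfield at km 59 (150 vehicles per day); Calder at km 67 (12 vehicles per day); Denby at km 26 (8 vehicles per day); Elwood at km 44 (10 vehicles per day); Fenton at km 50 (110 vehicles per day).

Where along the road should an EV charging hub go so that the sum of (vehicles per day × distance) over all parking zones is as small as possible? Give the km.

For a sum of weighted absolute distances on a line, the optimum is the weighted median (not the mean). Total weight W = 340; half-weight = 170.
Sort by position and accumulate weight:
  km 26 (Denby, w=8) → cum 8
  km 44 (Elwood, w=10) → cum 18
  km 50 (Fenton, w=110) → cum 128
  km 58 (Ashton, w=50) → cum 178  ≥ 170 → median here
  km 59 (Brookfield, w=150) → cum 328
  km 67 (Calder, w=12) → cum 340
Optimal location: km 58.

x = 58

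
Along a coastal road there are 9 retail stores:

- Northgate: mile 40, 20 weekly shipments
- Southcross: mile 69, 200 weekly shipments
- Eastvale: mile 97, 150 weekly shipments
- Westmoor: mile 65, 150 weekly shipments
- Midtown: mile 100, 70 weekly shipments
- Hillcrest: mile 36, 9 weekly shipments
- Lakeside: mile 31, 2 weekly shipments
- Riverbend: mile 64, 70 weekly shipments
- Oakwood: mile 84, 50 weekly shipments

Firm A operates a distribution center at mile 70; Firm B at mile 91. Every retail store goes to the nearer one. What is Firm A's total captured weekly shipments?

451

The indifferent point is the midpoint (70+91)/2 = 80.5; retail stores left of it (closer to Firm A at 70) go to Firm A, those right go to Firm B.
  Lakeside at 31 (w=2) → Firm A
  Hillcrest at 36 (w=9) → Firm A
  Northgate at 40 (w=20) → Firm A
  Riverbend at 64 (w=70) → Firm A
  Westmoor at 65 (w=150) → Firm A
  Southcross at 69 (w=200) → Firm A
  Oakwood at 84 (w=50) → Firm B
  Eastvale at 97 (w=150) → Firm B
  Midtown at 100 (w=70) → Firm B
Firm A captures 451; Firm B captures 270.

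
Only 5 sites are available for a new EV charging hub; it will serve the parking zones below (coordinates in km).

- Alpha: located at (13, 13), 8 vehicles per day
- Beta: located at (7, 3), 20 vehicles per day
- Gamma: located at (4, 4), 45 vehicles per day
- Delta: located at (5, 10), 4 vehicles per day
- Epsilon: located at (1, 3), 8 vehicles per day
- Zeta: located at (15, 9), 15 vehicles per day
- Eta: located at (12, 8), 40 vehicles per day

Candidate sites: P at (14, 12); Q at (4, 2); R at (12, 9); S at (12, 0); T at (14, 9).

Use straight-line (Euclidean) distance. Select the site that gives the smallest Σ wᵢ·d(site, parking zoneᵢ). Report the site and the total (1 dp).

Total weighted distance at each candidate:
  P (14, 12): total = 1205.3
  Q (4, 2): total = 920.1
  R (12, 9): total = 827.2
  S (12, 0): total = 1225.8
  T (14, 9): total = 975.7
Minimum is at R with total 827.2 km.

R, total 827.2 km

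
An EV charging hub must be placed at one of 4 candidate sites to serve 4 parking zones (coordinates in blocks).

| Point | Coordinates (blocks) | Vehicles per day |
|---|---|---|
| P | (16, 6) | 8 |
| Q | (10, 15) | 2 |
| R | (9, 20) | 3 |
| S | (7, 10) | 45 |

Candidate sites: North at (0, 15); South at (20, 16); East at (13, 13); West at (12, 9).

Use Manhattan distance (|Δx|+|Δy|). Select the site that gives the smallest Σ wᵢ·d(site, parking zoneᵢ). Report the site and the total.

Total weighted distance at each candidate:
  North (0, 15): total = 802
  South (20, 16): total = 1034
  East (13, 13): total = 528
  West (12, 9): total = 384
Minimum is at West with total 384 blocks.

West, total 384 blocks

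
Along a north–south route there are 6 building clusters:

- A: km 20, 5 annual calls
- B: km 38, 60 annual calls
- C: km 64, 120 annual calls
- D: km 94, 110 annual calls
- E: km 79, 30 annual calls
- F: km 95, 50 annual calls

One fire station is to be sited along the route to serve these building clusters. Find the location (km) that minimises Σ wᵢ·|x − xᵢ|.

For a sum of weighted absolute distances on a line, the optimum is the weighted median (not the mean). Total weight W = 375; half-weight = 187.5.
Sort by position and accumulate weight:
  km 20 (A, w=5) → cum 5
  km 38 (B, w=60) → cum 65
  km 64 (C, w=120) → cum 185
  km 79 (E, w=30) → cum 215  ≥ 187.5 → median here
  km 94 (D, w=110) → cum 325
  km 95 (F, w=50) → cum 375
Optimal location: km 79.

x = 79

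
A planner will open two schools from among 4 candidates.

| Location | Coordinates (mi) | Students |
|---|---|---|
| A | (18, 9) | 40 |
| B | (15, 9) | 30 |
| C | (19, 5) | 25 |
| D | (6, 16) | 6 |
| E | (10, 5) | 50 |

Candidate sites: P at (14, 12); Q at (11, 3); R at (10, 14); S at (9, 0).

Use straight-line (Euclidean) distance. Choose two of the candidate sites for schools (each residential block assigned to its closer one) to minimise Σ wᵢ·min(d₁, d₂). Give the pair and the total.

Evaluate every pair (each demand assigned to the nearer of the two):
  {P, Q}: total = 666.5
  {P, S}: total = 818.5
  {Q, R}: total = 925.7
  {P, R}: total = 939.9
  {Q, S}: total = 986.6
  {R, S}: total = 1150.8
Best pair: {P, Q} with total 666.5.

{P, Q}, total 666.5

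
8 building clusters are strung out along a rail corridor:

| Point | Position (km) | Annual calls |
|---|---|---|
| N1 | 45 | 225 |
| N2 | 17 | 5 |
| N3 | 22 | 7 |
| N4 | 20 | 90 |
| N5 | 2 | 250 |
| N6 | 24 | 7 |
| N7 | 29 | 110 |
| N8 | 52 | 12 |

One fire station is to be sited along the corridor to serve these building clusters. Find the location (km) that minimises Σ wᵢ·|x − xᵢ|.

x = 24

For a sum of weighted absolute distances on a line, the optimum is the weighted median (not the mean). Total weight W = 706; half-weight = 353.
Sort by position and accumulate weight:
  km 2 (N5, w=250) → cum 250
  km 17 (N2, w=5) → cum 255
  km 20 (N4, w=90) → cum 345
  km 22 (N3, w=7) → cum 352
  km 24 (N6, w=7) → cum 359  ≥ 353 → median here
  km 29 (N7, w=110) → cum 469
  km 45 (N1, w=225) → cum 694
  km 52 (N8, w=12) → cum 706
Optimal location: km 24.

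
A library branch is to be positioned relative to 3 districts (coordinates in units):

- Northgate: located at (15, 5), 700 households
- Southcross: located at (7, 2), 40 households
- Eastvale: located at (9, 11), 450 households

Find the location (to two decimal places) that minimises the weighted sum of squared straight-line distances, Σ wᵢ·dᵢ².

(12.46, 7.17)

The minimiser of Σwᵢ‖p−pᵢ‖² is the weighted centroid p* = (Σwᵢpᵢ)/(Σwᵢ).
Σwᵢ = 1190.
Σwᵢxᵢ = 700·15 + 40·7 + 450·9 = 14830.
Σwᵢyᵢ = 700·5 + 40·2 + 450·11 = 8530.
x* = 14830/1190 = 12.46, y* = 8530/1190 = 7.17.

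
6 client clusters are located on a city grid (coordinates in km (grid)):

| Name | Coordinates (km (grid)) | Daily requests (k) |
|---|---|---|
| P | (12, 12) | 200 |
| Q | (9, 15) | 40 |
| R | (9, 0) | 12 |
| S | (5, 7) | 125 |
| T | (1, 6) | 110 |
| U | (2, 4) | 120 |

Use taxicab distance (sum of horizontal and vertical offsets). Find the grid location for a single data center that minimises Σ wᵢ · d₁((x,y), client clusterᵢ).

(5, 7)

Manhattan distance separates: Σwᵢ(|x−xᵢ|+|y−yᵢ|) = Σwᵢ|x−xᵢ| + Σwᵢ|y−yᵢ|, so x and y are optimised independently as 1-D weighted medians.
Total weight W = 607; half = 303.5.
x-coordinate, sorted with cumulative weight:
  x=1 (T, w=110) cum 110
  x=2 (U, w=120) cum 230
  x=5 (S, w=125) cum 355  ← median
  x=9 (Q, w=40) cum 395
  x=9 (R, w=12) cum 407
  x=12 (P, w=200) cum 607
⇒ x* = 5
y-coordinate, sorted with cumulative weight:
  y=0 (R, w=12) cum 12
  y=4 (U, w=120) cum 132
  y=6 (T, w=110) cum 242
  y=7 (S, w=125) cum 367  ← median
  y=12 (P, w=200) cum 567
  y=15 (Q, w=40) cum 607
⇒ y* = 7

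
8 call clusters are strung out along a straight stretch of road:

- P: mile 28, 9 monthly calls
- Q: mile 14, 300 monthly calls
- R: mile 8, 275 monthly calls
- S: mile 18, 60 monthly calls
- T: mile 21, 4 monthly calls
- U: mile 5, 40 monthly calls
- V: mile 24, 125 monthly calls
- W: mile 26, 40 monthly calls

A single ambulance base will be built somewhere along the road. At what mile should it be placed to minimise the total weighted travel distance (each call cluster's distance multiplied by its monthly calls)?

x = 14

For a sum of weighted absolute distances on a line, the optimum is the weighted median (not the mean). Total weight W = 853; half-weight = 426.5.
Sort by position and accumulate weight:
  mile 5 (U, w=40) → cum 40
  mile 8 (R, w=275) → cum 315
  mile 14 (Q, w=300) → cum 615  ≥ 426.5 → median here
  mile 18 (S, w=60) → cum 675
  mile 21 (T, w=4) → cum 679
  mile 24 (V, w=125) → cum 804
  mile 26 (W, w=40) → cum 844
  mile 28 (P, w=9) → cum 853
Optimal location: mile 14.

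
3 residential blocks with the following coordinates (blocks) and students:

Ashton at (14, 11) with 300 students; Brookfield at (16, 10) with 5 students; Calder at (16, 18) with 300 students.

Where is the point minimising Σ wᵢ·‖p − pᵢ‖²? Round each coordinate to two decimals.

(15.01, 14.46)

The minimiser of Σwᵢ‖p−pᵢ‖² is the weighted centroid p* = (Σwᵢpᵢ)/(Σwᵢ).
Σwᵢ = 605.
Σwᵢxᵢ = 300·14 + 5·16 + 300·16 = 9080.
Σwᵢyᵢ = 300·11 + 5·10 + 300·18 = 8750.
x* = 9080/605 = 15.01, y* = 8750/605 = 14.46.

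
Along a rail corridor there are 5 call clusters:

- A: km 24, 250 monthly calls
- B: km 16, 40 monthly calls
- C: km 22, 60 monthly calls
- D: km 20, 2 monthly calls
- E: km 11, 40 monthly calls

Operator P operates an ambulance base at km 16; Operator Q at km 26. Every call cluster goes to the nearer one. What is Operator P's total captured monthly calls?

82

The indifferent point is the midpoint (16+26)/2 = 21; call clusters left of it (closer to Operator P at 16) go to Operator P, those right go to Operator Q.
  E at 11 (w=40) → Operator P
  B at 16 (w=40) → Operator P
  D at 20 (w=2) → Operator P
  C at 22 (w=60) → Operator Q
  A at 24 (w=250) → Operator Q
Operator P captures 82; Operator Q captures 310.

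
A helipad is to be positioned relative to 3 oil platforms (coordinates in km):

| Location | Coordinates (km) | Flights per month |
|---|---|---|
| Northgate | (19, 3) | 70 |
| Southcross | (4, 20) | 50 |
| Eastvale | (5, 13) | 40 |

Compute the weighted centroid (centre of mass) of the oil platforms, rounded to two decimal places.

The minimiser of Σwᵢ‖p−pᵢ‖² is the weighted centroid p* = (Σwᵢpᵢ)/(Σwᵢ).
Σwᵢ = 160.
Σwᵢxᵢ = 70·19 + 50·4 + 40·5 = 1730.
Σwᵢyᵢ = 70·3 + 50·20 + 40·13 = 1730.
x* = 1730/160 = 10.81, y* = 1730/160 = 10.81.

(10.81, 10.81)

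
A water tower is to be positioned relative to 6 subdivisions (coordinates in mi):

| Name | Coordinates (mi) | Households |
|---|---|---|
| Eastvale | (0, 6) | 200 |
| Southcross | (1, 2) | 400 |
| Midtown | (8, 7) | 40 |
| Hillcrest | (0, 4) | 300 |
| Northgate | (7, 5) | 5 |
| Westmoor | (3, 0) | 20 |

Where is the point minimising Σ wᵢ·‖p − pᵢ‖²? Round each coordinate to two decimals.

(0.84, 3.63)

The minimiser of Σwᵢ‖p−pᵢ‖² is the weighted centroid p* = (Σwᵢpᵢ)/(Σwᵢ).
Σwᵢ = 965.
Σwᵢxᵢ = 200·0 + 400·1 + 40·8 + 300·0 + 5·7 + 20·3 = 815.
Σwᵢyᵢ = 200·6 + 400·2 + 40·7 + 300·4 + 5·5 + 20·0 = 3505.
x* = 815/965 = 0.84, y* = 3505/965 = 3.63.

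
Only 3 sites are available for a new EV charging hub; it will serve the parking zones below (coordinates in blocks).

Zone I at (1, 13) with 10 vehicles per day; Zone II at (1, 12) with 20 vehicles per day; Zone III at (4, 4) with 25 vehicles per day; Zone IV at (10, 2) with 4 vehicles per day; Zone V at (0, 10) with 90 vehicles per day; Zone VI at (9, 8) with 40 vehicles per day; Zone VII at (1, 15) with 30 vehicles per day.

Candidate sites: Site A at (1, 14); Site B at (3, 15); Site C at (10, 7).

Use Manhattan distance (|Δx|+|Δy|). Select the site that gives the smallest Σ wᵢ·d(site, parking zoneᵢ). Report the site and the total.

Total weighted distance at each candidate:
  Site A (1, 14): total = 1499
  Site B (3, 15): total = 1820
  Site C (10, 7): total = 2435
Minimum is at Site A with total 1499 blocks.

Site A, total 1499 blocks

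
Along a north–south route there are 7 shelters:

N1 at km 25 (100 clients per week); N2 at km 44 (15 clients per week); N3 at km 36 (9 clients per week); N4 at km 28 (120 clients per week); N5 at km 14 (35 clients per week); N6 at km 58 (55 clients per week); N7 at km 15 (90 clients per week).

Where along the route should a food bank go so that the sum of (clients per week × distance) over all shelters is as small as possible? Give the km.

For a sum of weighted absolute distances on a line, the optimum is the weighted median (not the mean). Total weight W = 424; half-weight = 212.
Sort by position and accumulate weight:
  km 14 (N5, w=35) → cum 35
  km 15 (N7, w=90) → cum 125
  km 25 (N1, w=100) → cum 225  ≥ 212 → median here
  km 28 (N4, w=120) → cum 345
  km 36 (N3, w=9) → cum 354
  km 44 (N2, w=15) → cum 369
  km 58 (N6, w=55) → cum 424
Optimal location: km 25.

x = 25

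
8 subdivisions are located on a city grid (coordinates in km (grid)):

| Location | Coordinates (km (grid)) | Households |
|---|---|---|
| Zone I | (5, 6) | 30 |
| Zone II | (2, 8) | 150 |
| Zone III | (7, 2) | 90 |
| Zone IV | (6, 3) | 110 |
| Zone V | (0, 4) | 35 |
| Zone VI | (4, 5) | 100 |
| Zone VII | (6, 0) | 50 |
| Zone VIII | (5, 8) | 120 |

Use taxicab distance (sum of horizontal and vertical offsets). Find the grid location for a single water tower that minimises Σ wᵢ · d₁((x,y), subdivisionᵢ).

(5, 5)

Manhattan distance separates: Σwᵢ(|x−xᵢ|+|y−yᵢ|) = Σwᵢ|x−xᵢ| + Σwᵢ|y−yᵢ|, so x and y are optimised independently as 1-D weighted medians.
Total weight W = 685; half = 342.5.
x-coordinate, sorted with cumulative weight:
  x=0 (Zone V, w=35) cum 35
  x=2 (Zone II, w=150) cum 185
  x=4 (Zone VI, w=100) cum 285
  x=5 (Zone I, w=30) cum 315
  x=5 (Zone VIII, w=120) cum 435  ← median
  x=6 (Zone IV, w=110) cum 545
  x=6 (Zone VII, w=50) cum 595
  x=7 (Zone III, w=90) cum 685
⇒ x* = 5
y-coordinate, sorted with cumulative weight:
  y=0 (Zone VII, w=50) cum 50
  y=2 (Zone III, w=90) cum 140
  y=3 (Zone IV, w=110) cum 250
  y=4 (Zone V, w=35) cum 285
  y=5 (Zone VI, w=100) cum 385  ← median
  y=6 (Zone I, w=30) cum 415
  y=8 (Zone II, w=150) cum 565
  y=8 (Zone VIII, w=120) cum 685
⇒ y* = 5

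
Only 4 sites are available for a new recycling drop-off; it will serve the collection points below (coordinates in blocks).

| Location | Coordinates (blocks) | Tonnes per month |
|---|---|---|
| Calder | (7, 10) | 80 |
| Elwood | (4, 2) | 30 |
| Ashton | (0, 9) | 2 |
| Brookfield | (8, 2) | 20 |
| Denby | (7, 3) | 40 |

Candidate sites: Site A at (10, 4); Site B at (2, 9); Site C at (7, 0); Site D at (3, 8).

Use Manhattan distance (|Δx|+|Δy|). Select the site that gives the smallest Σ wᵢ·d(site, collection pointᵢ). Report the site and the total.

Site C, total 1162 blocks

Total weighted distance at each candidate:
  Site A (10, 4): total = 1230
  Site B (2, 9): total = 1454
  Site C (7, 0): total = 1162
  Site D (3, 8): total = 1278
Minimum is at Site C with total 1162 blocks.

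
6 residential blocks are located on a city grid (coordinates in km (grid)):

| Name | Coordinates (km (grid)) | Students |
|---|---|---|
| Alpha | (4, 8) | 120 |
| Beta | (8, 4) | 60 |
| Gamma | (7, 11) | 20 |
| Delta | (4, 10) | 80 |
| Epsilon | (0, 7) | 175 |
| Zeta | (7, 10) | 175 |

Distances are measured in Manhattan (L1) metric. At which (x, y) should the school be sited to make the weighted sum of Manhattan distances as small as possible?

Manhattan distance separates: Σwᵢ(|x−xᵢ|+|y−yᵢ|) = Σwᵢ|x−xᵢ| + Σwᵢ|y−yᵢ|, so x and y are optimised independently as 1-D weighted medians.
Total weight W = 630; half = 315.
x-coordinate, sorted with cumulative weight:
  x=0 (Epsilon, w=175) cum 175
  x=4 (Alpha, w=120) cum 295
  x=4 (Delta, w=80) cum 375  ← median
  x=7 (Gamma, w=20) cum 395
  x=7 (Zeta, w=175) cum 570
  x=8 (Beta, w=60) cum 630
⇒ x* = 4
y-coordinate, sorted with cumulative weight:
  y=4 (Beta, w=60) cum 60
  y=7 (Epsilon, w=175) cum 235
  y=8 (Alpha, w=120) cum 355  ← median
  y=10 (Delta, w=80) cum 435
  y=10 (Zeta, w=175) cum 610
  y=11 (Gamma, w=20) cum 630
⇒ y* = 8

(4, 8)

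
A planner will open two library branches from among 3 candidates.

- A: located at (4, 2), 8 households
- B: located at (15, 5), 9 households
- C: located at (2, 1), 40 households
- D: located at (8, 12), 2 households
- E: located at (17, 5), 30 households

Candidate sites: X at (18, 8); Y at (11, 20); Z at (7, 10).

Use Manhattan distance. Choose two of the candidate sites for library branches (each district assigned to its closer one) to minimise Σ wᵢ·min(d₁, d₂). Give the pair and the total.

Evaluate every pair (each demand assigned to the nearer of the two):
  {X, Z}: total = 828
  {Y, Z}: total = 1221
  {X, Y}: total = 1276
Best pair: {X, Z} with total 828.

{X, Z}, total 828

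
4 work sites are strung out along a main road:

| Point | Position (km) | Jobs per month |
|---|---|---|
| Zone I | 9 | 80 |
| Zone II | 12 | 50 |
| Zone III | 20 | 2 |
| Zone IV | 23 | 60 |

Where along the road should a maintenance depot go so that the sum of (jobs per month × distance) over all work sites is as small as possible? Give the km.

x = 12

For a sum of weighted absolute distances on a line, the optimum is the weighted median (not the mean). Total weight W = 192; half-weight = 96.
Sort by position and accumulate weight:
  km 9 (Zone I, w=80) → cum 80
  km 12 (Zone II, w=50) → cum 130  ≥ 96 → median here
  km 20 (Zone III, w=2) → cum 132
  km 23 (Zone IV, w=60) → cum 192
Optimal location: km 12.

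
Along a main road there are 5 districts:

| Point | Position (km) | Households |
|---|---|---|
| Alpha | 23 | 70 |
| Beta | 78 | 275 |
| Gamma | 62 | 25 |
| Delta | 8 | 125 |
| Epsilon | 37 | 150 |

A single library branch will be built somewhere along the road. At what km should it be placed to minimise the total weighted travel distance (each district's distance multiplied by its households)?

x = 37

For a sum of weighted absolute distances on a line, the optimum is the weighted median (not the mean). Total weight W = 645; half-weight = 322.5.
Sort by position and accumulate weight:
  km 8 (Delta, w=125) → cum 125
  km 23 (Alpha, w=70) → cum 195
  km 37 (Epsilon, w=150) → cum 345  ≥ 322.5 → median here
  km 62 (Gamma, w=25) → cum 370
  km 78 (Beta, w=275) → cum 645
Optimal location: km 37.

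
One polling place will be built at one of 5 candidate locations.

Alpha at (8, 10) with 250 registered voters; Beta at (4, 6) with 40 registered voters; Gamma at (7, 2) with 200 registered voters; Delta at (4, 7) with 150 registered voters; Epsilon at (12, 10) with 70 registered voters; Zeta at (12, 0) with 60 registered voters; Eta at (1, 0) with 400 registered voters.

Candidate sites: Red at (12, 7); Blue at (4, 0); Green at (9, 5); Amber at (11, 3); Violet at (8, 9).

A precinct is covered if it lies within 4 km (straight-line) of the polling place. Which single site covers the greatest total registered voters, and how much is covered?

Blue, covering 600

Coverage radius r = 4 km; a point is covered iff (Δx)²+(Δy)² ≤ 4² = 16.
  Red (12, 7): covers {Epsilon} → 70
  Blue (4, 0): covers {Gamma, Eta} → 600
  Green (9, 5): covers {Gamma} → 200
  Amber (11, 3): covers {Zeta} → 60
  Violet (8, 9): covers {Alpha} → 250
Maximum coverage at Blue: 600 registered voters.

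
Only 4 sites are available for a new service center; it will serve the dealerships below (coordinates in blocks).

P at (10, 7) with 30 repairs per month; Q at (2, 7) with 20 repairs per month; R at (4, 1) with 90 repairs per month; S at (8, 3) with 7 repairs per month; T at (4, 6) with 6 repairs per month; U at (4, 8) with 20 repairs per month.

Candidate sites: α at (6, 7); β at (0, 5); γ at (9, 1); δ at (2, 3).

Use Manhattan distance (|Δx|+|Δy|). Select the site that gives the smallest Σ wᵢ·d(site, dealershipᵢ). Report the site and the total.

δ, total 1012 blocks

Total weighted distance at each candidate:
  α (6, 7): total = 1040
  β (0, 5): total = 1400
  γ (9, 1): total = 1241
  δ (2, 3): total = 1012
Minimum is at δ with total 1012 blocks.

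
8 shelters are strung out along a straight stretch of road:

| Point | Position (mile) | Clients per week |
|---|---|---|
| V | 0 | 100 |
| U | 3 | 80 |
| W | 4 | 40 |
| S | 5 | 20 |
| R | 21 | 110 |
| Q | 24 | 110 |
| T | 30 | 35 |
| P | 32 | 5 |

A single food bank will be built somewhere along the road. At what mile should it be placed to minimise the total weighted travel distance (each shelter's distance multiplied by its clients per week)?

x = 21

For a sum of weighted absolute distances on a line, the optimum is the weighted median (not the mean). Total weight W = 500; half-weight = 250.
Sort by position and accumulate weight:
  mile 0 (V, w=100) → cum 100
  mile 3 (U, w=80) → cum 180
  mile 4 (W, w=40) → cum 220
  mile 5 (S, w=20) → cum 240
  mile 21 (R, w=110) → cum 350  ≥ 250 → median here
  mile 24 (Q, w=110) → cum 460
  mile 30 (T, w=35) → cum 495
  mile 32 (P, w=5) → cum 500
Optimal location: mile 21.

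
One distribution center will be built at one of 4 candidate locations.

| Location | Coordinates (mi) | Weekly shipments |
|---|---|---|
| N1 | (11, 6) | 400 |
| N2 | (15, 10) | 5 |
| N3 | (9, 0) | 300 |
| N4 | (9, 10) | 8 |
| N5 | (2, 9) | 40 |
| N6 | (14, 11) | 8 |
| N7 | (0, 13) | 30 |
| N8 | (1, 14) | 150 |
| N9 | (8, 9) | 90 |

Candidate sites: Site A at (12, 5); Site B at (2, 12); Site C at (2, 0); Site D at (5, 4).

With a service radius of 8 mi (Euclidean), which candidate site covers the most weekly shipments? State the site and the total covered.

Site D, covering 838

Coverage radius r = 8 mi; a point is covered iff (Δx)²+(Δy)² ≤ 8² = 64.
  Site A (12, 5): covers {N1, N2, N3, N4, N6, N9} → 811
  Site B (2, 12): covers {N4, N5, N7, N8, N9} → 318
  Site C (2, 0): covers {N3} → 300
  Site D (5, 4): covers {N1, N3, N4, N5, N9} → 838
Maximum coverage at Site D: 838 weekly shipments.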